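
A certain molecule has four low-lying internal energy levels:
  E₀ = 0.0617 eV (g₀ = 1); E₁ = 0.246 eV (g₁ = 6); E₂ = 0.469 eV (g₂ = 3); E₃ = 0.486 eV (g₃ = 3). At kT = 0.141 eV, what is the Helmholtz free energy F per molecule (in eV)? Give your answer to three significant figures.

-0.0903 eV

Eᵢ/kT = 0.43759, 1.7447, 3.3262, 3.4468.
Z = Σ gᵢe^(−Eᵢ/kT) = 1·e^(−0.43759) + 6·e^(−1.7447) + 3·e^(−3.3262) + 3·e^(−3.4468) = 0.64559 + 1.0482 + 0.10779 + 0.095542 = 1.8971.
F = −kT ln Z = −0.141 × ln(1.8971) = −0.141 × 0.64033 = -0.0903 eV.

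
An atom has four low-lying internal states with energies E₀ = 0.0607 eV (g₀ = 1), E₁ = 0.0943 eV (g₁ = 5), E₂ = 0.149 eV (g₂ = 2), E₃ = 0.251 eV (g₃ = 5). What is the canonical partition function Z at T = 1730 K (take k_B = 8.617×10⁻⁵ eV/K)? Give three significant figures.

Z = 4.99

k_BT = 8.617×10⁻⁵ × 1730 K = 0.14907 eV.
Eᵢ/kT = 0.40719, 0.63259, 0.99953, 1.6838.
Z = Σ gᵢe^(−Eᵢ/kT) = 1·e^(−0.40719) + 5·e^(−0.63259) + 2·e^(−0.99953) + 5·e^(−1.6838) = 0.66552 + 2.6561 + 0.73610 + 0.92834 = 4.9861.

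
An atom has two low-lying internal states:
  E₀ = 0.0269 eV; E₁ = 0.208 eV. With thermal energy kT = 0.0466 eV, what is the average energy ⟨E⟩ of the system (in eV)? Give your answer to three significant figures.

0.0305 eV

Eᵢ/kT = 0.57725, 4.4635.
Z = Σ e^(−Eᵢ/kT) = e^(−0.57725) + e^(−4.4635) = 0.56144 + 0.011522 = 0.57296.
⟨E⟩ = Σ Eᵢ e^(−Eᵢ/kT) / Z = (0.0269·0.56144 + 0.208·0.011522) / 0.57296 = 0.0305 eV.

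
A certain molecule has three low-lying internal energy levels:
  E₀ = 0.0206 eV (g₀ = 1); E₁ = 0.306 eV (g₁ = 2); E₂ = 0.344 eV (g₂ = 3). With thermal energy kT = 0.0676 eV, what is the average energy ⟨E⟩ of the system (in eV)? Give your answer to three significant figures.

Eᵢ/kT = 0.30473, 4.5266, 5.0888.
Z = Σ gᵢe^(−Eᵢ/kT) = 1·e^(−0.30473) + 2·e^(−4.5266) + 3·e^(−5.0888) = 0.73732 + 0.021635 + 0.018496 = 0.77745.
⟨E⟩ = Σ Eᵢ gᵢe^(−Eᵢ/kT) / Z = (0.0206·0.73732 + 0.306·0.021635 + 0.344·0.018496) / 0.77745 = 0.0362 eV.

0.0362 eV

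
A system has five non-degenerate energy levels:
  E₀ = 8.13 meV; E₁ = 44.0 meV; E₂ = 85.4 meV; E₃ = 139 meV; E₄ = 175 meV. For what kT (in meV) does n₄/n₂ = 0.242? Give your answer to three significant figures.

n₄/n₂ = exp[−(E₄−E₂)/kT] = 0.242.
⇒ (E₄−E₂)/kT = ln(1/0.242) = ln(4.1322) = 1.4188.
kT = 89.6 meV / 1.4188 = 63.2 meV.

63.2 meV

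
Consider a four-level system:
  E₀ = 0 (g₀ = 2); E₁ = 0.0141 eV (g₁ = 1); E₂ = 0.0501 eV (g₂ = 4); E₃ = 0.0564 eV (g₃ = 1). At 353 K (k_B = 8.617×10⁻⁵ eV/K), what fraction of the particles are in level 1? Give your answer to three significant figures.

0.177

k_BT = 8.617×10⁻⁵ × 353 K = 0.030418 eV.
Eᵢ/kT = 0, 0.46354, 1.6471, 1.8542.
Z = Σ gᵢe^(−Eᵢ/kT) = 2·e^(−0) + 1·e^(−0.46354) + 4·e^(−1.6471) + 1·e^(−1.8542) = 2.0000 + 0.62905 + 0.77043 + 0.15658 = 3.5561.
P₁ = g₁ e^(−E₁/kT) / Z = 0.62905/3.5561 = 0.177.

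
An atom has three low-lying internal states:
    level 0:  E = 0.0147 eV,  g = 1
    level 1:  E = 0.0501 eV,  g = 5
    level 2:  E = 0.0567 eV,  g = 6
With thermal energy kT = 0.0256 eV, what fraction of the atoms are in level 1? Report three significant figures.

0.367

Eᵢ/kT = 0.57422, 1.9570, 2.2148.
Z = Σ gᵢe^(−Eᵢ/kT) = 1·e^(−0.57422) + 5·e^(−1.9570) + 6·e^(−2.2148) = 0.56314 + 0.70641 + 0.65505 = 1.9246.
P₁ = g₁ e^(−E₁/kT) / Z = 0.70641/1.9246 = 0.367.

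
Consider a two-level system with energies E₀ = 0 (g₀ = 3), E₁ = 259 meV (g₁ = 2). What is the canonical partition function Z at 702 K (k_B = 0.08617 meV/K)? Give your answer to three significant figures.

k_BT = 0.08617 × 702 K = 60.491 meV.
Eᵢ/kT = 0, 4.2816.
Z = Σ gᵢe^(−Eᵢ/kT) = 3·e^(−0) + 2·e^(−4.2816) = 3.0000 + 0.027641 = 3.0276.

Z = 3.03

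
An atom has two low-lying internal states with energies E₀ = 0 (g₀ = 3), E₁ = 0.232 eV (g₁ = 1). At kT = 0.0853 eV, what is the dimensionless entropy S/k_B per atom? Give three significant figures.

1.18

Eᵢ/kT = 0, 2.7198.
Z = Σ gᵢe^(−Eᵢ/kT) = 3·e^(−0) + 1·e^(−2.7198) = 3.0000 + 0.065888 = 3.0659.
⟨E⟩ = Σ EᵢPᵢ = 0.0049858 eV.
S/k_B = ln Z + ⟨E⟩/kT = ln(3.0659) + 0.0049858/0.0853 = 1.1203 + 0.058450 = 1.18.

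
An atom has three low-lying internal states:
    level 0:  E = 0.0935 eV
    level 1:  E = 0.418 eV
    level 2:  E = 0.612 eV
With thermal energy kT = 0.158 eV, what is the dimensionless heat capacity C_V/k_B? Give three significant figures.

Eᵢ/kT = 0.59177, 2.6456, 3.8734.
Z = Σ e^(−Eᵢ/kT) = e^(−0.59177) + e^(−2.6456) + e^(−3.8734) = 0.55335 + 0.070963 + 0.020788 = 0.64510.
⟨E⟩ = 0.14590 eV, ⟨E²⟩ = 0.038789 eV².
C_V/k_B = (⟨E²⟩ − ⟨E⟩²)/(kT)² = (0.038789 − 0.021287)/0.024964 = 0.701.

0.701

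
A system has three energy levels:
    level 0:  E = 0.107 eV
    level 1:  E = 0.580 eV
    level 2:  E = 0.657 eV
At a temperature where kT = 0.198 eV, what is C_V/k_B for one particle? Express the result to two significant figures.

Eᵢ/kT = 0.5404, 2.929, 3.318.
Z = Σ e^(−Eᵢ/kT) = e^(−0.5404) + e^(−2.929) + e^(−3.318) = 0.5825 + 0.05345 + 0.03623 = 0.6722.
⟨E⟩ = 0.1743 eV, ⟨E²⟩ = 0.05993 eV².
C_V/k_B = (⟨E²⟩ − ⟨E⟩²)/(kT)² = (0.05993 − 0.03038)/0.03920 = 0.75.

0.75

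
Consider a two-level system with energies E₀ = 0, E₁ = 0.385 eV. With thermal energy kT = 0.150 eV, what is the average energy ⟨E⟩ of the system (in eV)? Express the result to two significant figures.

Eᵢ/kT = 0, 2.567.
Z = Σ e^(−Eᵢ/kT) = e^(−0) + e^(−2.567) = 1.000 + 0.07677 = 1.077.
⟨E⟩ = Σ Eᵢ e^(−Eᵢ/kT) / Z = (0·1.000 + 0.385·0.07677) / 1.077 = 0.027 eV.

0.027 eV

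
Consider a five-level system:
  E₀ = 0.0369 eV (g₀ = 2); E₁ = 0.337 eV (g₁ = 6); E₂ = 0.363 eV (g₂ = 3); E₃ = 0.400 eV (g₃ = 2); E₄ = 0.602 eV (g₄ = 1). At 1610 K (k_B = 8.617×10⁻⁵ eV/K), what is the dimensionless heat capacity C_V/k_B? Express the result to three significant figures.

k_BT = 8.617×10⁻⁵ × 1610 K = 0.13873 eV.
Eᵢ/kT = 0.26598, 2.4292, 2.6166, 2.8833, 4.3394.
Z = Σ gᵢe^(−Eᵢ/kT) = 2·e^(−0.26598) + 6·e^(−2.4292) + 3·e^(−2.6166) + 2·e^(−2.8833) + 1·e^(−4.3394) = 1.5329 + 0.52864 + 0.21915 + 0.11190 + 0.013044 = 2.4056.
⟨E⟩ = 0.15251 eV, ⟨E²⟩ = 0.047237 eV².
C_V/k_B = (⟨E²⟩ − ⟨E⟩²)/(kT)² = (0.047237 − 0.023259)/0.019246 = 1.25.

1.25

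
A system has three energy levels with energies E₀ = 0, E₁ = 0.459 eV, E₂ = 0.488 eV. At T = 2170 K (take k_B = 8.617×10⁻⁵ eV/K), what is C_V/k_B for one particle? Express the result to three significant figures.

0.758

k_BT = 8.617×10⁻⁵ × 2170 K = 0.18699 eV.
Eᵢ/kT = 0, 2.4547, 2.6098.
Z = Σ e^(−Eᵢ/kT) = e^(−0) + e^(−2.4547) + e^(−2.6098) = 1.0000 + 0.085889 + 0.073549 = 1.1594.
⟨E⟩ = 0.064960 eV, ⟨E²⟩ = 0.030715 eV².
C_V/k_B = (⟨E²⟩ − ⟨E⟩²)/(kT)² = (0.030715 − 0.0042198)/0.034965 = 0.758.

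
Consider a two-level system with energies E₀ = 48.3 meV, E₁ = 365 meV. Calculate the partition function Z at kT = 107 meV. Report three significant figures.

Z = 0.670

Eᵢ/kT = 0.45140, 3.4112.
Z = Σ e^(−Eᵢ/kT) = e^(−0.45140) + e^(−3.4112) = 0.63674 + 0.033002 = 0.66974.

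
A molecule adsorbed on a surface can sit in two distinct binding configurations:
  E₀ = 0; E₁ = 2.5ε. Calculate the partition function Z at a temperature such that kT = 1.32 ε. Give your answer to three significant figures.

Eᵢ/kT = 0, 1.8939.
Z = Σ e^(−Eᵢ/kT) = e^(−0) + e^(−1.8939) = 1.0000 + 0.15048 = 1.1505.

Z = 1.15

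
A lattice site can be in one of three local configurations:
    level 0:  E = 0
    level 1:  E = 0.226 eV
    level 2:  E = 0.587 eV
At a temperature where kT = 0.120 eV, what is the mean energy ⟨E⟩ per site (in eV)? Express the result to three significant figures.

Eᵢ/kT = 0, 1.8833, 4.8917.
Z = Σ e^(−Eᵢ/kT) = e^(−0) + e^(−1.8833) + e^(−4.8917) = 1.0000 + 0.15209 + 0.0075086 = 1.1596.
⟨E⟩ = Σ Eᵢ e^(−Eᵢ/kT) / Z = (0·1.0000 + 0.226·0.15209 + 0.587·0.0075086) / 1.1596 = 0.0334 eV.

0.0334 eV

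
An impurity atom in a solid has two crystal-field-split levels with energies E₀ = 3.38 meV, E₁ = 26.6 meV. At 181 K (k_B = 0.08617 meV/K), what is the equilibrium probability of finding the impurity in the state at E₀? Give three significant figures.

0.816

k_BT = 0.08617 × 181 K = 15.597 meV.
Eᵢ/kT = 0.21671, 1.7055.
Z = Σ e^(−Eᵢ/kT) = e^(−0.21671) + e^(−1.7055) = 0.80516 + 0.18168 = 0.98684.
P₀ = e^(−E₀/kT) / Z = 0.80516/0.98684 = 0.816.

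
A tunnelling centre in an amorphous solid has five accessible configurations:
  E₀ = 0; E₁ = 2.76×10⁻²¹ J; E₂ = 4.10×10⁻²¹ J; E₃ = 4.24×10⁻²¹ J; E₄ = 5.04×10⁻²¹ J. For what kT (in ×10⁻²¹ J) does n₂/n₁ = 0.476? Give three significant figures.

1.81 ×10⁻²¹ J

n₂/n₁ = exp[−(E₂−E₁)/kT] = 0.476.
⇒ (E₂−E₁)/kT = ln(1/0.476) = ln(2.1008) = 0.74232.
kT = 1.34 ×10⁻²¹ J / 0.74232 = 1.81 ×10⁻²¹ J.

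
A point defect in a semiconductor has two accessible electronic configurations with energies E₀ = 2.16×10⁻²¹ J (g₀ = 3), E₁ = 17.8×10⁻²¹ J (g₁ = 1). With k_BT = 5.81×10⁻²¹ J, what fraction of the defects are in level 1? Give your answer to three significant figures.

Eᵢ/kT = 0.37177, 3.0637.
Z = Σ gᵢe^(−Eᵢ/kT) = 3·e^(−0.37177) + 1·e^(−3.0637) = 2.0685 + 0.046715 = 2.1152.
P₁ = g₁ e^(−E₁/kT) / Z = 0.046715/2.1152 = 0.0221.

0.0221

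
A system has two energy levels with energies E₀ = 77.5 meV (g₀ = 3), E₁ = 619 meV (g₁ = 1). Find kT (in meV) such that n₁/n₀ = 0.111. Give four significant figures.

492.4 meV

n₁/n₀ = (g₁/g₀) exp[−(E₁−E₀)/kT] = 0.111.
⇒ (E₁−E₀)/kT = ln((1/3)/0.111) = ln(3.00300) = 1.09961.
kT = 541.5 meV / 1.09961 = 492.4 meV.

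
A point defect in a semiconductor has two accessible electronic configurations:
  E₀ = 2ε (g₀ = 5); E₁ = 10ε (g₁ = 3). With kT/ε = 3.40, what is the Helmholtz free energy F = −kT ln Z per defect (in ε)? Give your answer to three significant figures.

Eᵢ/kT = 0.58824, 2.9412.
Z = Σ gᵢe^(−Eᵢ/kT) = 5·e^(−0.58824) + 3·e^(−2.9412) = 2.7765 + 0.15841 = 2.9349.
F = −kT ln Z = −3.40 × ln(2.9349) = −3.40 × 1.0767 = -3.66 ε.

-3.66 ε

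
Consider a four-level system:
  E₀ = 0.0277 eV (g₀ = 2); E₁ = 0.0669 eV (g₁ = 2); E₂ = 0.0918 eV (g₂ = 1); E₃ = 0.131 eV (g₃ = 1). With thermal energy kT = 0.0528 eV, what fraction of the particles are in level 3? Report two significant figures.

0.042

Eᵢ/kT = 0.5246, 1.267, 1.739, 2.481.
Z = Σ gᵢe^(−Eᵢ/kT) = 2·e^(−0.5246) + 2·e^(−1.267) + 1·e^(−1.739) + 1·e^(−2.481) = 1.184 + 0.5634 + 0.1757 + 0.08366 = 2.007.
P₃ = g₃ e^(−E₃/kT) / Z = 0.08366/2.007 = 0.042.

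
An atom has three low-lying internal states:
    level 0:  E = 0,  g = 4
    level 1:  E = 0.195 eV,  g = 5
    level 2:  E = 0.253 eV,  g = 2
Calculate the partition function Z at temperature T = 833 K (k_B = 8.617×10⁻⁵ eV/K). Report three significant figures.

k_BT = 8.617×10⁻⁵ × 833 K = 0.071780 eV.
Eᵢ/kT = 0, 2.7166, 3.5247.
Z = Σ gᵢe^(−Eᵢ/kT) = 4·e^(−0) + 5·e^(−2.7166) + 2·e^(−3.5247) = 4.0000 + 0.33050 + 0.058921 = 4.3894.

Z = 4.39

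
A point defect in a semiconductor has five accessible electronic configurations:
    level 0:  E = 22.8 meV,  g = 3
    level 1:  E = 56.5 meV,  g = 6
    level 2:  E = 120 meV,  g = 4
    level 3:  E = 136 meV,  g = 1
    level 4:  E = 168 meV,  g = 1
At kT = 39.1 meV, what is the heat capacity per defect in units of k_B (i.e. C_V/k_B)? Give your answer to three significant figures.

Eᵢ/kT = 0.58312, 1.4450, 3.0691, 3.4783, 4.2967.
Z = Σ gᵢe^(−Eᵢ/kT) = 3·e^(−0.58312) + 6·e^(−1.4450) + 4·e^(−3.0691) + 1·e^(−3.4783) + 1·e^(−4.2967) = 1.6745 + 1.4145 + 0.18585 + 0.030860 + 0.013613 = 3.3193.
⟨E⟩ = 44.251 meV, ⟨E²⟩ = 2716.6 meV².
C_V/k_B = (⟨E²⟩ − ⟨E⟩²)/(kT)² = (2716.6 − 1958.2)/1528.8 = 0.496.

0.496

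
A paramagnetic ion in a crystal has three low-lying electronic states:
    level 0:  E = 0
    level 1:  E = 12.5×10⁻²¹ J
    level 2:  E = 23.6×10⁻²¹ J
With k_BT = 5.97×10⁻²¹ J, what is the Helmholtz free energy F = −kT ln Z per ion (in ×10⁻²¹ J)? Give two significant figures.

-0.79 ×10⁻²¹ J

Eᵢ/kT = 0, 2.094, 3.953.
Z = Σ e^(−Eᵢ/kT) = e^(−0) + e^(−2.094) + e^(−3.953) = 1.000 + 0.1232 + 0.01920 = 1.142.
F = −kT ln Z = −5.97 × ln(1.142) = −5.97 × 0.1328 = -0.79 ×10⁻²¹ J.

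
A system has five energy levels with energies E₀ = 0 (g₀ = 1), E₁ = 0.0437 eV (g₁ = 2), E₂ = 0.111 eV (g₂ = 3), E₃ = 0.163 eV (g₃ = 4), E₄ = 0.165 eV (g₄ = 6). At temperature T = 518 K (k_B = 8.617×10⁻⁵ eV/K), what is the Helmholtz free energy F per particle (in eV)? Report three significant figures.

k_BT = 8.617×10⁻⁵ × 518 K = 0.044636 eV.
Eᵢ/kT = 0, 0.97903, 2.4868, 3.6518, 3.6966.
Z = Σ gᵢe^(−Eᵢ/kT) = 1·e^(−0) + 2·e^(−0.97903) + 3·e^(−2.4868) + 4·e^(−3.6518) + 6·e^(−3.6966) = 1.0000 + 0.75135 + 0.24953 + 0.10378 + 0.14885 = 2.2535.
F = −kT ln Z = −0.044636 × ln(2.2535) = −0.044636 × 0.81248 = -0.0363 eV.

-0.0363 eV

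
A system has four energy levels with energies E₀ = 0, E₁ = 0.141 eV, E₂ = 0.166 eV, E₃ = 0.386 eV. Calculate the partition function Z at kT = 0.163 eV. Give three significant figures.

Z = 1.88

Eᵢ/kT = 0, 0.86503, 1.0184, 2.3681.
Z = Σ e^(−Eᵢ/kT) = e^(−0) + e^(−0.86503) + e^(−1.0184) + e^(−2.3681) = 1.0000 + 0.42104 + 0.36117 + 0.093659 = 1.8759.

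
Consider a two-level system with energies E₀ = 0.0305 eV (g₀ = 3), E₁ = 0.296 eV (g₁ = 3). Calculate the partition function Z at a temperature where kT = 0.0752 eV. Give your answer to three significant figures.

Eᵢ/kT = 0.40559, 3.9362.
Z = Σ gᵢe^(−Eᵢ/kT) = 3·e^(−0.40559) + 3·e^(−3.9362) = 1.9998 + 0.058567 = 2.0584.

Z = 2.06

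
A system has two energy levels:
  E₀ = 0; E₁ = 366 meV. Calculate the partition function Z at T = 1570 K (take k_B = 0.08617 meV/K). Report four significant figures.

k_BT = 0.08617 × 1570 K = 135.287 meV.
Eᵢ/kT = 0, 2.70536.
Z = Σ e^(−Eᵢ/kT) = e^(−0) + e^(−2.70536) = 1.00000 + 0.0668463 = 1.06685.

Z = 1.067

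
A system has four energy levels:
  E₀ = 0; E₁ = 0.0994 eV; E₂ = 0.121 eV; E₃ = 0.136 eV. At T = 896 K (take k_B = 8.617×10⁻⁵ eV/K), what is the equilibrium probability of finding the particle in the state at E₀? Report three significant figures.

0.604

k_BT = 8.617×10⁻⁵ × 896 K = 0.077208 eV.
Eᵢ/kT = 0, 1.2874, 1.5672, 1.7615.
Z = Σ e^(−Eᵢ/kT) = e^(−0) + e^(−1.2874) + e^(−1.5672) + e^(−1.7615) = 1.0000 + 0.27599 + 0.20863 + 0.17179 = 1.6564.
P₀ = e^(−E₀/kT) / Z = 1.0000/1.6564 = 0.604.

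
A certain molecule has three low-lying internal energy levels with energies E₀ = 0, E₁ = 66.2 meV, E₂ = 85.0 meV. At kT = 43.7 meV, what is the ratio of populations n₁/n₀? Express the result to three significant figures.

n₁/n₀ = exp[−(E₁−E₀)/kT] = exp(−(66.2 meV)/(43.7 meV)) = exp(-1.5149) = 0.220.

0.220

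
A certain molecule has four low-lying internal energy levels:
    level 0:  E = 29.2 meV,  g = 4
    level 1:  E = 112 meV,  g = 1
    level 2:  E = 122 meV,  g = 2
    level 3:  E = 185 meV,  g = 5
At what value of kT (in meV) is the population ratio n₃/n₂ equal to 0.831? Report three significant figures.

57.2 meV

n₃/n₂ = (g₃/g₂) exp[−(E₃−E₂)/kT] = 0.831.
⇒ (E₃−E₂)/kT = ln((5/2)/0.831) = ln(3.0084) = 1.1014.
kT = 63 meV / 1.1014 = 57.2 meV.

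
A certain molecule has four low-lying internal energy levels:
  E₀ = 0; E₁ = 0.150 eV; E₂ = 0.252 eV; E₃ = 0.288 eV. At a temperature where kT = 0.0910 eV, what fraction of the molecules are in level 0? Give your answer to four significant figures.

Eᵢ/kT = 0, 1.64835, 2.76923, 3.16484.
Z = Σ e^(−Eᵢ/kT) = e^(−0) + e^(−1.64835) + e^(−2.76923) + e^(−3.16484) = 1.00000 + 0.192367 + 0.0627103 + 0.0422209 = 1.29730.
P₀ = e^(−E₀/kT) / Z = 1.00000/1.29730 = 0.7708.

0.7708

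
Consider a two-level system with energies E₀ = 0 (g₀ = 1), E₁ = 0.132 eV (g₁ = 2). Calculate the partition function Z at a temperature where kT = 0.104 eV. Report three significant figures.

Z = 1.56

Eᵢ/kT = 0, 1.2692.
Z = Σ gᵢe^(−Eᵢ/kT) = 1·e^(−0) + 2·e^(−1.2692) = 1.0000 + 0.56211 = 1.5621.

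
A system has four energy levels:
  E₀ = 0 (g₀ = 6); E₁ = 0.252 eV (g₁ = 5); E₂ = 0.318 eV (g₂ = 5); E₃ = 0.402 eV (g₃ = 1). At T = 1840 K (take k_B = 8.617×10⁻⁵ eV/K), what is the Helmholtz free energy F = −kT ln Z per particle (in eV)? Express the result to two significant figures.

-0.33 eV

k_BT = 8.617×10⁻⁵ × 1840 K = 0.1586 eV.
Eᵢ/kT = 0, 1.589, 2.005, 2.535.
Z = Σ gᵢe^(−Eᵢ/kT) = 6·e^(−0) + 5·e^(−1.589) + 5·e^(−2.005) + 1·e^(−2.535) = 6.000 + 1.021 + 0.6733 + 0.07926 = 7.774.
F = −kT ln Z = −0.1586 × ln(7.774) = −0.1586 × 2.051 = -0.33 eV.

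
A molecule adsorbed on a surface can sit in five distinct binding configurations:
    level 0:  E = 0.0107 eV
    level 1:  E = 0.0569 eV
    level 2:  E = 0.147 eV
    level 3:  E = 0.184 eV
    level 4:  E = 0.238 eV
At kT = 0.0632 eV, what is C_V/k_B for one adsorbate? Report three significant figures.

Eᵢ/kT = 0.16930, 0.90032, 2.3259, 2.9114, 3.7658.
Z = Σ e^(−Eᵢ/kT) = e^(−0.16930) + e^(−0.90032) + e^(−2.3259) + e^(−2.9114) + e^(−3.7658) = 0.84426 + 0.40644 + 0.097695 + 0.054400 + 0.023149 = 1.4259.
⟨E⟩ = 0.043510 eV, ⟨E²⟩ = 0.0046824 eV².
C_V/k_B = (⟨E²⟩ − ⟨E⟩²)/(kT)² = (0.0046824 − 0.0018931)/0.0039942 = 0.698.

0.698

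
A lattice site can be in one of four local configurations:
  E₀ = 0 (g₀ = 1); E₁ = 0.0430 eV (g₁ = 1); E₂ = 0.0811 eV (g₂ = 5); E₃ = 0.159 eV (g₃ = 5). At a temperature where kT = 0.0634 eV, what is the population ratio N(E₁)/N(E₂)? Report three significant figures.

0.365

n₁/n₂ = (g₁/g₂) exp[−(E₁−E₂)/kT] = (1/5) × exp(−(-0.0381 eV)/(0.0634 eV)) = (1/5) × exp(0.60095) = 0.365.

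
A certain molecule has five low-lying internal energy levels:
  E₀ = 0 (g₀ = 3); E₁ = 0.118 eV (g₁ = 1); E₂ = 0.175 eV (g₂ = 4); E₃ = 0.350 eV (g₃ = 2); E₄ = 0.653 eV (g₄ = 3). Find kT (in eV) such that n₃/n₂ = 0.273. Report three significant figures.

0.289 eV

n₃/n₂ = (g₃/g₂) exp[−(E₃−E₂)/kT] = 0.273.
⇒ (E₃−E₂)/kT = ln((2/4)/0.273) = ln(1.8315) = 0.60514.
kT = 0.175 eV / 0.60514 = 0.289 eV.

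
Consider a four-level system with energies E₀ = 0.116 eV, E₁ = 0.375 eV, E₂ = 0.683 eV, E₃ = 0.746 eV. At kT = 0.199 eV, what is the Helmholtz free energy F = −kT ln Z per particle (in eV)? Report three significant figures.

Eᵢ/kT = 0.58291, 1.8844, 3.4322, 3.7487.
Z = Σ e^(−Eᵢ/kT) = e^(−0.58291) + e^(−1.8844) + e^(−3.4322) + e^(−3.7487) = 0.55827 + 0.15192 + 0.032316 + 0.023548 = 0.76605.
F = −kT ln Z = −0.199 × ln(0.76605) = −0.199 × -0.26651 = 0.0530 eV.

0.0530 eV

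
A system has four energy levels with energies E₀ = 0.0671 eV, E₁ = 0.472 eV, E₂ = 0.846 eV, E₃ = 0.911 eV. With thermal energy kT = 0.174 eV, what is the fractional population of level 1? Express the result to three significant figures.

0.0874

Eᵢ/kT = 0.38563, 2.7126, 4.8621, 5.2356.
Z = Σ e^(−Eᵢ/kT) = e^(−0.38563) + e^(−2.7126) + e^(−4.8621) + e^(−5.2356) = 0.68002 + 0.066364 + 0.0077342 + 0.0053236 = 0.75944.
P₁ = e^(−E₁/kT) / Z = 0.066364/0.75944 = 0.0874.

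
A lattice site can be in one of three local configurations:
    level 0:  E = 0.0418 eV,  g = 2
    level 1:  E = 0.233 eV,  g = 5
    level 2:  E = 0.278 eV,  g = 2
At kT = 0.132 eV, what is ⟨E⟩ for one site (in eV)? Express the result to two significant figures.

0.13 eV

Eᵢ/kT = 0.3167, 1.765, 2.106.
Z = Σ gᵢe^(−Eᵢ/kT) = 2·e^(−0.3167) + 5·e^(−1.765) + 2·e^(−2.106) = 1.457 + 0.8559 + 0.2434 = 2.556.
⟨E⟩ = Σ Eᵢ gᵢe^(−Eᵢ/kT) / Z = (0.0418·1.457 + 0.233·0.8559 + 0.278·0.2434) / 2.556 = 0.13 eV.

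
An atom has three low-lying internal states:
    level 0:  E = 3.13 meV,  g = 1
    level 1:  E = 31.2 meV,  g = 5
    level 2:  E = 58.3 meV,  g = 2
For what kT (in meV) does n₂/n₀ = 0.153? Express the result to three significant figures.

21.5 meV

n₂/n₀ = (g₂/g₀) exp[−(E₂−E₀)/kT] = 0.153.
⇒ (E₂−E₀)/kT = ln((2/1)/0.153) = ln(13.072) = 2.5705.
kT = 55.17 meV / 2.5705 = 21.5 meV.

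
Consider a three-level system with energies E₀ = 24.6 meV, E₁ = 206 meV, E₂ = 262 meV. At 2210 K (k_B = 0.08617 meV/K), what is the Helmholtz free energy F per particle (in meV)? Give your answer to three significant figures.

k_BT = 0.08617 × 2210 K = 190.44 meV.
Eᵢ/kT = 0.12917, 1.0817, 1.3758.
Z = Σ e^(−Eᵢ/kT) = e^(−0.12917) + e^(−1.0817) + e^(−1.3758) = 0.87882 + 0.33902 + 0.25264 = 1.4705.
F = −kT ln Z = −190.44 × ln(1.4705) = −190.44 × 0.38560 = -73.4 meV.

-73.4 meV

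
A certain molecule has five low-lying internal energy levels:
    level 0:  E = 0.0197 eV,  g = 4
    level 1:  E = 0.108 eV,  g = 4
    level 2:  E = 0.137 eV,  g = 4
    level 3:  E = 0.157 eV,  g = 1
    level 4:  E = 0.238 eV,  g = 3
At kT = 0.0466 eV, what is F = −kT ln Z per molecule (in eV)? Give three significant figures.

Eᵢ/kT = 0.42275, 2.3176, 2.9399, 3.3691, 5.1073.
Z = Σ gᵢe^(−Eᵢ/kT) = 4·e^(−0.42275) + 4·e^(−2.3176) + 4·e^(−2.9399) + 1·e^(−3.3691) + 3·e^(−5.1073) = 2.6210 + 0.39404 + 0.21148 + 0.034421 + 0.018157 = 3.2791.
F = −kT ln Z = −0.0466 × ln(3.2791) = −0.0466 × 1.1876 = -0.0553 eV.

-0.0553 eV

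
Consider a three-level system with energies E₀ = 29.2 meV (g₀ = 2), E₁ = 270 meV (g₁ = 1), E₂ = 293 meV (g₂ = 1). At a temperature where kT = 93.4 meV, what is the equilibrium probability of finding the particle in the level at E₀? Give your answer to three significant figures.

Eᵢ/kT = 0.31263, 2.8908, 3.1370.
Z = Σ gᵢe^(−Eᵢ/kT) = 2·e^(−0.31263) + 1·e^(−2.8908) + 1·e^(−3.1370) = 1.4630 + 0.055532 + 0.043413 = 1.5619.
P₀ = g₀ e^(−E₀/kT) / Z = 1.4630/1.5619 = 0.937.

0.937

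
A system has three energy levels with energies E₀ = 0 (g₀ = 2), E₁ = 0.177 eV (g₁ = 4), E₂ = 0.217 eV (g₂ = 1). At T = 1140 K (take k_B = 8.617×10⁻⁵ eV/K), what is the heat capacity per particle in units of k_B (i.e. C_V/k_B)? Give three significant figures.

k_BT = 8.617×10⁻⁵ × 1140 K = 0.098234 eV.
Eᵢ/kT = 0, 1.8018, 2.2090.
Z = Σ gᵢe^(−Eᵢ/kT) = 2·e^(−0) + 4·e^(−1.8018) + 1·e^(−2.2090) = 2.0000 + 0.66001 + 0.10981 = 2.7698.
⟨E⟩ = 0.050780 eV, ⟨E²⟩ = 0.0093322 eV².
C_V/k_B = (⟨E²⟩ − ⟨E⟩²)/(kT)² = (0.0093322 − 0.0025786)/0.0096499 = 0.700.

0.700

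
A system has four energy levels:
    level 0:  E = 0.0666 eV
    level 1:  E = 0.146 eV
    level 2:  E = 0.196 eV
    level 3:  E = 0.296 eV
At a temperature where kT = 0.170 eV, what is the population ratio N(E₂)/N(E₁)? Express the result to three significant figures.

0.745

n₂/n₁ = exp[−(E₂−E₁)/kT] = exp(−(0.050 eV)/(0.170 eV)) = exp(-0.29412) = 0.745.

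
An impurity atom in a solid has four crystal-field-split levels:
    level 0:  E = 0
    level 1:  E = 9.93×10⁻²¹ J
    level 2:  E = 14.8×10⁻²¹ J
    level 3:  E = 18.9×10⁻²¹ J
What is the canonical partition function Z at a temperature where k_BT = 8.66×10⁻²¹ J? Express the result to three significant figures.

Z = 1.61

Eᵢ/kT = 0, 1.1467, 1.7090, 2.1824.
Z = Σ e^(−Eᵢ/kT) = e^(−0) + e^(−1.1467) + e^(−1.7090) + e^(−2.1824) = 1.0000 + 0.31768 + 0.18105 + 0.11277 = 1.6115.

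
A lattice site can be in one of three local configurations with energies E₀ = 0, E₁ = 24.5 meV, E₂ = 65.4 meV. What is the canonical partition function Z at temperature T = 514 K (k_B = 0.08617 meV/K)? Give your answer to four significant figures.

k_BT = 0.08617 × 514 K = 44.2914 meV.
Eᵢ/kT = 0, 0.553155, 1.47658.
Z = Σ e^(−Eᵢ/kT) = e^(−0) + e^(−0.553155) + e^(−1.47658) = 1.00000 + 0.575132 + 0.228418 = 1.80355.

Z = 1.804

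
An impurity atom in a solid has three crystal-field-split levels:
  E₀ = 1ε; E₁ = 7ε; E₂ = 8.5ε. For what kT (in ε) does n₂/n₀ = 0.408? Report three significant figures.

8.37 ε

n₂/n₀ = exp[−(E₂−E₀)/kT] = 0.408.
⇒ (E₂−E₀)/kT = ln(1/0.408) = ln(2.4510) = 0.89650.
kT = 7.5ε / 0.89650 = 8.37 ε.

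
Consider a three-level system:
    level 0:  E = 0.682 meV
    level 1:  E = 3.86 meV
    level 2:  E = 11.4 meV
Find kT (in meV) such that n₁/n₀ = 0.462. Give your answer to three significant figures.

4.12 meV

n₁/n₀ = exp[−(E₁−E₀)/kT] = 0.462.
⇒ (E₁−E₀)/kT = ln(1/0.462) = ln(2.1645) = 0.77219.
kT = 3.178 meV / 0.77219 = 4.12 meV.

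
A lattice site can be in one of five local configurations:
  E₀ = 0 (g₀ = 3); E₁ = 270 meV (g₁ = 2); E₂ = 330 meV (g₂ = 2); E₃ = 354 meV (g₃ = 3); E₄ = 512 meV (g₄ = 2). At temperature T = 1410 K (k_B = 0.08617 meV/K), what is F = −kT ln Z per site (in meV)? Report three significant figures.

-154 meV

k_BT = 0.08617 × 1410 K = 121.50 meV.
Eᵢ/kT = 0, 2.2222, 2.7160, 2.9136, 4.2140.
Z = Σ gᵢe^(−Eᵢ/kT) = 3·e^(−0) + 2·e^(−2.2222) + 2·e^(−2.7160) + 3·e^(−2.9136) + 2·e^(−4.2140) = 3.0000 + 0.21674 + 0.13228 + 0.16284 + 0.029574 = 3.5414.
F = −kT ln Z = −121.50 × ln(3.5414) = −121.50 × 1.2645 = -154 meV.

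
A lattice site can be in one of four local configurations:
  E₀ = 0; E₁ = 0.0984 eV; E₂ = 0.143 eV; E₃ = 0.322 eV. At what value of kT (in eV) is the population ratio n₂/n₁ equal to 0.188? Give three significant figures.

n₂/n₁ = exp[−(E₂−E₁)/kT] = 0.188.
⇒ (E₂−E₁)/kT = ln(1/0.188) = ln(5.3191) = 1.6713.
kT = 0.0446 eV / 1.6713 = 0.0267 eV.

0.0267 eV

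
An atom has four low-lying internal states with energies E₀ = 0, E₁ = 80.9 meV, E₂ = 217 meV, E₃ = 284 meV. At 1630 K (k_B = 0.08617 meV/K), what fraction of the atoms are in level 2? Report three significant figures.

0.112

k_BT = 0.08617 × 1630 K = 140.46 meV.
Eᵢ/kT = 0, 0.57596, 1.5449, 2.0219.
Z = Σ e^(−Eᵢ/kT) = e^(−0) + e^(−0.57596) + e^(−1.5449) + e^(−2.0219) = 1.0000 + 0.56216 + 0.21333 + 0.13240 = 1.9079.
P₂ = e^(−E₂/kT) / Z = 0.21333/1.9079 = 0.112.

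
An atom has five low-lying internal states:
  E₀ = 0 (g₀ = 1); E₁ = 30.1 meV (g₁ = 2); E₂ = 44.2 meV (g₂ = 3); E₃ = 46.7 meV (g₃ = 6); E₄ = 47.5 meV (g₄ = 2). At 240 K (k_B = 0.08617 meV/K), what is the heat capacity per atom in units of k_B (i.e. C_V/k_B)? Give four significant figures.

1.026

k_BT = 0.08617 × 240 K = 20.6808 meV.
Eᵢ/kT = 0, 1.45546, 2.13725, 2.25813, 2.29682.
Z = Σ gᵢe^(−Eᵢ/kT) = 1·e^(−0) + 2·e^(−1.45546) + 3·e^(−2.13725) + 6·e^(−2.25813) + 2·e^(−2.29682) = 1.00000 + 0.466586 + 0.353937 + 0.627275 + 0.201156 = 2.64895.
⟨E⟩ = 25.8732 meV, ⟨E²⟩ = 1108.39 meV².
C_V/k_B = (⟨E²⟩ − ⟨E⟩²)/(kT)² = (1108.39 − 669.422)/427.695 = 1.026.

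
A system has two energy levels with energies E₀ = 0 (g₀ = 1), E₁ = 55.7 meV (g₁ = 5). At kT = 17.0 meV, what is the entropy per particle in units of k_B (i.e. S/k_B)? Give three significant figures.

Eᵢ/kT = 0, 3.2765.
Z = Σ gᵢe^(−Eᵢ/kT) = 1·e^(−0) + 5·e^(−3.2765) = 1.0000 + 0.18880 = 1.1888.
⟨E⟩ = Σ EᵢPᵢ = 8.8460 meV.
S/k_B = ln Z + ⟨E⟩/kT = ln(1.1888) + 8.8460/17.0 = 0.17294 + 0.52035 = 0.693.

0.693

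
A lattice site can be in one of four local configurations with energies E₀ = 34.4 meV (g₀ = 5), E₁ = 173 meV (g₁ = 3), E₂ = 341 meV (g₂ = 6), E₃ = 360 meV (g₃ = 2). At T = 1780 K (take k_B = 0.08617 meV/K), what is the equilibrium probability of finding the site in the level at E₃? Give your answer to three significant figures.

0.0329

k_BT = 0.08617 × 1780 K = 153.38 meV.
Eᵢ/kT = 0.22428, 1.1279, 2.2232, 2.3471.
Z = Σ gᵢe^(−Eᵢ/kT) = 5·e^(−0.22428) + 3·e^(−1.1279) + 6·e^(−2.2232) + 2·e^(−2.3471) = 3.9955 + 0.97114 + 0.64957 + 0.19129 = 5.8075.
P₃ = g₃ e^(−E₃/kT) / Z = 0.19129/5.8075 = 0.0329.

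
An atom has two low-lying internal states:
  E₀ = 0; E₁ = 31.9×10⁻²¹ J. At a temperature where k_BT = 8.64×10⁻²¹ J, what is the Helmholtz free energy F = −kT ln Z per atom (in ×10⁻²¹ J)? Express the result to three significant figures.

-0.213 ×10⁻²¹ J

Eᵢ/kT = 0, 3.6921.
Z = Σ e^(−Eᵢ/kT) = e^(−0) + e^(−3.6921) = 1.0000 + 0.024920 = 1.0249.
F = −kT ln Z = −8.64 × ln(1.0249) = −8.64 × 0.024595 = -0.213 ×10⁻²¹ J.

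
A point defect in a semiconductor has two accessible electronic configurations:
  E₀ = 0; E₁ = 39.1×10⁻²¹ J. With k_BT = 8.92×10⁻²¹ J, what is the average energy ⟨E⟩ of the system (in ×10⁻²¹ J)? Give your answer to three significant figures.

Eᵢ/kT = 0, 4.3834.
Z = Σ e^(−Eᵢ/kT) = e^(−0) + e^(−4.3834) = 1.0000 + 0.012483 = 1.0125.
⟨E⟩ = Σ Eᵢ e^(−Eᵢ/kT) / Z = (0·1.0000 + 39.1·0.012483) / 1.0125 = 0.482 ×10⁻²¹ J.

0.482 ×10⁻²¹ J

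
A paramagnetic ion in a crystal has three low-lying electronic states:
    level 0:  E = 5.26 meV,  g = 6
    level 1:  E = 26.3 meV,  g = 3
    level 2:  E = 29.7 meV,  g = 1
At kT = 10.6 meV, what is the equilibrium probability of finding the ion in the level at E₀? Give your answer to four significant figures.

Eᵢ/kT = 0.496226, 2.48113, 2.80189.
Z = Σ gᵢe^(−Eᵢ/kT) = 6·e^(−0.496226) + 3·e^(−2.48113) + 1·e^(−2.80189) = 3.65294 + 0.250946 + 0.0606952 = 3.96458.
P₀ = g₀ e^(−E₀/kT) / Z = 3.65294/3.96458 = 0.9214.

0.9214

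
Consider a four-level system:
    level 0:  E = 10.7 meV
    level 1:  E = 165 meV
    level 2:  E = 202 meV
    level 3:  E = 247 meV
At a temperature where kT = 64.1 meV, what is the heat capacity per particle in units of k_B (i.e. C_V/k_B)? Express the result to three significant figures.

Eᵢ/kT = 0.16693, 2.5741, 3.1513, 3.8534.
Z = Σ e^(−Eᵢ/kT) = e^(−0.16693) + e^(−2.5741) + e^(−3.1513) + e^(−3.8534) = 0.84626 + 0.076222 + 0.042796 + 0.021208 = 0.98649.
⟨E⟩ = 36.001 meV, ⟨E²⟩ = 5283.5 meV².
C_V/k_B = (⟨E²⟩ − ⟨E⟩²)/(kT)² = (5283.5 − 1296.1)/4108.8 = 0.970.

0.970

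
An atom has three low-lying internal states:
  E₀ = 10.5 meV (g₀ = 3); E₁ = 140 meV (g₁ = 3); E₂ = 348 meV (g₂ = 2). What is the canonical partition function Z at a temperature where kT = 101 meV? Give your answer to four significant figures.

Eᵢ/kT = 0.103960, 1.38614, 3.44554.
Z = Σ gᵢe^(−Eᵢ/kT) = 3·e^(−0.103960) + 3·e^(−1.38614) + 2·e^(−3.44554) = 2.70378 + 0.750116 + 0.0637751 = 3.51767.

Z = 3.518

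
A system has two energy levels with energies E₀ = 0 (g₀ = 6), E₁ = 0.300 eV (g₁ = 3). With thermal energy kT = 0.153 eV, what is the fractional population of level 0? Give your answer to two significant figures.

0.93

Eᵢ/kT = 0, 1.961.
Z = Σ gᵢe^(−Eᵢ/kT) = 6·e^(−0) + 3·e^(−1.961) = 6.000 + 0.4222 = 6.422.
P₀ = g₀ e^(−E₀/kT) / Z = 6.000/6.422 = 0.93.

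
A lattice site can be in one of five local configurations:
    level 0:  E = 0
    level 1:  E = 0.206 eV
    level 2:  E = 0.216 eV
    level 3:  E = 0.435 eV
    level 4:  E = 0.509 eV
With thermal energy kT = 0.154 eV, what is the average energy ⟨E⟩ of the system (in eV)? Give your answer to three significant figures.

0.0945 eV

Eᵢ/kT = 0, 1.3377, 1.4026, 2.8247, 3.3052.
Z = Σ e^(−Eᵢ/kT) = e^(−0) + e^(−1.3377) + e^(−1.4026) + e^(−2.8247) + e^(−3.3052) = 1.0000 + 0.26245 + 0.24596 + 0.059326 + 0.036692 = 1.6044.
⟨E⟩ = Σ Eᵢ e^(−Eᵢ/kT) / Z = (0·1.0000 + 0.206·0.26245 + 0.216·0.24596 + 0.435·0.059326 + 0.509·0.036692) / 1.6044 = 0.0945 eV.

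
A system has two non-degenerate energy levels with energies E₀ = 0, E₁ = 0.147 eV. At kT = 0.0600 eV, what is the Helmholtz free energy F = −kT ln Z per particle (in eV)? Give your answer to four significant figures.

-0.004966 eV

Eᵢ/kT = 0, 2.45000.
Z = Σ e^(−Eᵢ/kT) = e^(−0) + e^(−2.45000) = 1.00000 + 0.0862936 = 1.08629.
F = −kT ln Z = −0.0600 × ln(1.08629) = −0.0600 × 0.0827682 = -0.004966 eV.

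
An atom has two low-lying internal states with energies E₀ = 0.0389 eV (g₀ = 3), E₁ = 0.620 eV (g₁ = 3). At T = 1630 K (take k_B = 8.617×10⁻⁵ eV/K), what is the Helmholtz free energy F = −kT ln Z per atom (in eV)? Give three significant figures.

k_BT = 8.617×10⁻⁵ × 1630 K = 0.14046 eV.
Eᵢ/kT = 0.27695, 4.4141.
Z = Σ gᵢe^(−Eᵢ/kT) = 3·e^(−0.27695) + 3·e^(−4.4141) = 2.2743 + 0.036316 = 2.3106.
F = −kT ln Z = −0.14046 × ln(2.3106) = −0.14046 × 0.83751 = -0.118 eV.

-0.118 eV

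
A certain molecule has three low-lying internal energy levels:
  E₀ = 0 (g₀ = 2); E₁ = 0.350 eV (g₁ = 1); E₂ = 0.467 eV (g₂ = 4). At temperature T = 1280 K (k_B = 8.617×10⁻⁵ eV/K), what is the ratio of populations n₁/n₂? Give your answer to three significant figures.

0.722

k_BT = 8.617×10⁻⁵ × 1280 K = 0.11030 eV.
n₁/n₂ = (g₁/g₂) exp[−(E₁−E₂)/kT] = (1/4) × exp(−(-0.117 eV)/(0.11030 eV)) = (1/4) × exp(1.0607) = 0.722.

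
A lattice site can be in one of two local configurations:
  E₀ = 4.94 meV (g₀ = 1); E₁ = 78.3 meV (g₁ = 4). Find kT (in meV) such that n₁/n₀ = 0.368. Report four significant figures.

n₁/n₀ = (g₁/g₀) exp[−(E₁−E₀)/kT] = 0.368.
⇒ (E₁−E₀)/kT = ln((4/1)/0.368) = ln(10.8696) = 2.38597.
kT = 73.36 meV / 2.38597 = 30.75 meV.

30.75 meV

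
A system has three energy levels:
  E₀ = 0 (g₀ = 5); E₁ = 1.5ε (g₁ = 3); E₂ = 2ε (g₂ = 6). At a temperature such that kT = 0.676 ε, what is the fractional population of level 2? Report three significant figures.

0.0552

Eᵢ/kT = 0, 2.2189, 2.9586.
Z = Σ gᵢe^(−Eᵢ/kT) = 5·e^(−0) + 3·e^(−2.2189) + 6·e^(−2.9586) = 5.0000 + 0.32619 + 0.31135 = 5.6375.
P₂ = g₂ e^(−E₂/kT) / Z = 0.31135/5.6375 = 0.0552.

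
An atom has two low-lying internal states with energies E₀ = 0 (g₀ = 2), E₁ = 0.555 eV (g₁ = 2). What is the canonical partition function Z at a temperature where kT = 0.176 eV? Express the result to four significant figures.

Eᵢ/kT = 0, 3.15341.
Z = Σ gᵢe^(−Eᵢ/kT) = 2·e^(−0) + 2·e^(−3.15341) = 2.00000 + 0.0854125 = 2.08541.

Z = 2.085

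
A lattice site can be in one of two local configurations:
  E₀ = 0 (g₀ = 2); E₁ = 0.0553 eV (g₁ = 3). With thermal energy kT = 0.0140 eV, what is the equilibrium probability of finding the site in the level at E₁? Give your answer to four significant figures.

Eᵢ/kT = 0, 3.95000.
Z = Σ gᵢe^(−Eᵢ/kT) = 2·e^(−0) + 3·e^(−3.95000) = 2.00000 + 0.0577641 = 2.05776.
P₁ = g₁ e^(−E₁/kT) / Z = 0.0577641/2.05776 = 0.02807.

0.02807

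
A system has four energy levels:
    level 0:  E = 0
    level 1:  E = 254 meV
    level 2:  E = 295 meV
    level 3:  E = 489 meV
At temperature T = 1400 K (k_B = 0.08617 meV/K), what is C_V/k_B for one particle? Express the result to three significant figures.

0.903

k_BT = 0.08617 × 1400 K = 120.64 meV.
Eᵢ/kT = 0, 2.1054, 2.4453, 4.0534.
Z = Σ e^(−Eᵢ/kT) = e^(−0) + e^(−2.1054) + e^(−2.4453) + e^(−4.0534) = 1.0000 + 0.12180 + 0.086700 + 0.017363 = 1.2259.
⟨E⟩ = 53.026 meV, ⟨E²⟩ = 15952 meV².
C_V/k_B = (⟨E²⟩ − ⟨E⟩²)/(kT)² = (15952 − 2811.8)/14554 = 0.903.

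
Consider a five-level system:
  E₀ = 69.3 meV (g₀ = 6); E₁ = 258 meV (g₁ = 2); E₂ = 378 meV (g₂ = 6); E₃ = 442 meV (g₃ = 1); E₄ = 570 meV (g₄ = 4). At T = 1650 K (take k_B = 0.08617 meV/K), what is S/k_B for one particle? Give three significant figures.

2.38

k_BT = 0.08617 × 1650 K = 142.18 meV.
Eᵢ/kT = 0.48741, 1.8146, 2.6586, 3.1087, 4.0090.
Z = Σ gᵢe^(−Eᵢ/kT) = 6·e^(−0.48741) + 2·e^(−1.8146) + 6·e^(−2.6586) + 1·e^(−3.1087) + 4·e^(−4.0090) = 3.6853 + 0.32581 + 0.42028 + 0.044659 + 0.072606 = 4.5487.
⟨E⟩ = Σ EᵢPᵢ = 122.99 meV.
S/k_B = ln Z + ⟨E⟩/kT = ln(4.5487) + 122.99/142.18 = 1.5148 + 0.86503 = 2.38.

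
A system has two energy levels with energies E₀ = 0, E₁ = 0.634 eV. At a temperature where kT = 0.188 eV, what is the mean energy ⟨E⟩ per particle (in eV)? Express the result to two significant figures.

Eᵢ/kT = 0, 3.372.
Z = Σ e^(−Eᵢ/kT) = e^(−0) + e^(−3.372) = 1.000 + 0.03432 = 1.034.
⟨E⟩ = Σ Eᵢ e^(−Eᵢ/kT) / Z = (0·1.000 + 0.634·0.03432) / 1.034 = 0.021 eV.

0.021 eV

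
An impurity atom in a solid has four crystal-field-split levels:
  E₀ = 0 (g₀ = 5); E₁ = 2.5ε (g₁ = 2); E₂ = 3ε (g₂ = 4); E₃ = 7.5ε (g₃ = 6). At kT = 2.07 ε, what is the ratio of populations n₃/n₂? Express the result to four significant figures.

0.1706

n₃/n₂ = (g₃/g₂) exp[−(E₃−E₂)/kT] = (6/4) × exp(−(4.5ε)/(2.07ε)) = (6/4) × exp(-2.17391) = 0.1706.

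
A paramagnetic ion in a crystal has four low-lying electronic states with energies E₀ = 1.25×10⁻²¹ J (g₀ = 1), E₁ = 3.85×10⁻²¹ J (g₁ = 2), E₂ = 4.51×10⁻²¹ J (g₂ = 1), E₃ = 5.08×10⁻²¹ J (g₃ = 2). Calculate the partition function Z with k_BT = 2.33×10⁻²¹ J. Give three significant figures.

Z = 1.34

Eᵢ/kT = 0.53648, 1.6524, 1.9356, 2.1803.
Z = Σ gᵢe^(−Eᵢ/kT) = 1·e^(−0.53648) + 2·e^(−1.6524) + 1·e^(−1.9356) + 2·e^(−2.1803) = 0.58480 + 0.38318 + 0.14434 + 0.22602 = 1.3383.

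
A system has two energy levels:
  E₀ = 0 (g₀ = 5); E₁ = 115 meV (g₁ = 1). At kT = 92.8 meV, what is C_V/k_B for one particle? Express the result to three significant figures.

0.0795

Eᵢ/kT = 0, 1.2392.
Z = Σ gᵢe^(−Eᵢ/kT) = 5·e^(−0) + 1·e^(−1.2392) = 5.0000 + 0.28962 = 5.2896.
⟨E⟩ = 6.2966 meV, ⟨E²⟩ = 724.10 meV².
C_V/k_B = (⟨E²⟩ − ⟨E⟩²)/(kT)² = (724.10 − 39.647)/8611.8 = 0.0795.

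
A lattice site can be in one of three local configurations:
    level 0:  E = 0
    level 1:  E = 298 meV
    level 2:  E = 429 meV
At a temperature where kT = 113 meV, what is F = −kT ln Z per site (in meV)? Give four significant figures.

-10.15 meV

Eᵢ/kT = 0, 2.63717, 3.79646.
Z = Σ e^(−Eᵢ/kT) = e^(−0) + e^(−2.63717) + e^(−3.79646) = 1.00000 + 0.0715635 + 0.0224501 = 1.09401.
F = −kT ln Z = −113 × ln(1.09401) = −113 × 0.0898498 = -10.15 meV.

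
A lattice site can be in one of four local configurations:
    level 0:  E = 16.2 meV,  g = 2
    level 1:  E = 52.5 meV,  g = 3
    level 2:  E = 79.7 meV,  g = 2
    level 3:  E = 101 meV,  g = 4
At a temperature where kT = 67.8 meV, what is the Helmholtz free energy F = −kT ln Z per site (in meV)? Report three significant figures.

-102 meV

Eᵢ/kT = 0.23894, 0.77434, 1.1755, 1.4897.
Z = Σ gᵢe^(−Eᵢ/kT) = 2·e^(−0.23894) + 3·e^(−0.77434) + 2·e^(−1.1755) + 4·e^(−1.4897) = 1.5749 + 1.3830 + 0.61733 + 0.90176 = 4.4770.
F = −kT ln Z = −67.8 × ln(4.4770) = −67.8 × 1.4990 = -102 meV.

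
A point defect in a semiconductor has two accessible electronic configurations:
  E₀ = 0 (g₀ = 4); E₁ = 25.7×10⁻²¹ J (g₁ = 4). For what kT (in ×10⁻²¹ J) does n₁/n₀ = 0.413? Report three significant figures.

29.1 ×10⁻²¹ J

n₁/n₀ = (g₁/g₀) exp[−(E₁−E₀)/kT] = 0.413.
⇒ (E₁−E₀)/kT = ln((4/4)/0.413) = ln(2.4213) = 0.88430.
kT = 25.7 ×10⁻²¹ J / 0.88430 = 29.1 ×10⁻²¹ J.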